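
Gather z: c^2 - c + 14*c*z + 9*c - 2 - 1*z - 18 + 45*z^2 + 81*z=c^2 + 8*c + 45*z^2 + z*(14*c + 80) - 20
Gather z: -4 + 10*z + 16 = 10*z + 12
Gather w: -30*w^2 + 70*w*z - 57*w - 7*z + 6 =-30*w^2 + w*(70*z - 57) - 7*z + 6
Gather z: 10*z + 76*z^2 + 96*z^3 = 96*z^3 + 76*z^2 + 10*z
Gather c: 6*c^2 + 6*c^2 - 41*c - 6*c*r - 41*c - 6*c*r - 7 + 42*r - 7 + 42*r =12*c^2 + c*(-12*r - 82) + 84*r - 14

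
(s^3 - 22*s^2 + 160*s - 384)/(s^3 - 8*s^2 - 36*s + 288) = (s - 8)/(s + 6)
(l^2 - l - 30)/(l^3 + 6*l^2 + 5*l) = (l - 6)/(l*(l + 1))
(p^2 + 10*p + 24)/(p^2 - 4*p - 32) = (p + 6)/(p - 8)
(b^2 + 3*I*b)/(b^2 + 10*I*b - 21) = b/(b + 7*I)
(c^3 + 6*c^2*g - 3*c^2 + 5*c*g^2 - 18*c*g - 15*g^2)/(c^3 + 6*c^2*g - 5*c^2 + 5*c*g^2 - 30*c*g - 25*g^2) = (c - 3)/(c - 5)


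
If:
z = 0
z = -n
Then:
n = 0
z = 0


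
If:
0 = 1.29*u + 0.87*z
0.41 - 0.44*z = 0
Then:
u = -0.63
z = 0.93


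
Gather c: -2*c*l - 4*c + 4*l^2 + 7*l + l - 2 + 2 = c*(-2*l - 4) + 4*l^2 + 8*l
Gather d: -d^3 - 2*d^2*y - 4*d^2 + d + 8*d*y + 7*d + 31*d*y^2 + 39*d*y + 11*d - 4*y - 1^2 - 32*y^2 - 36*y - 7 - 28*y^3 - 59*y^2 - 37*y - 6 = -d^3 + d^2*(-2*y - 4) + d*(31*y^2 + 47*y + 19) - 28*y^3 - 91*y^2 - 77*y - 14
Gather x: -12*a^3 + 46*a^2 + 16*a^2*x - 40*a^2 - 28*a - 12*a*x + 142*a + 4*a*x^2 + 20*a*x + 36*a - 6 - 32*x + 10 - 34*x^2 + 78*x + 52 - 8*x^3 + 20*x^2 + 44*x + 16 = -12*a^3 + 6*a^2 + 150*a - 8*x^3 + x^2*(4*a - 14) + x*(16*a^2 + 8*a + 90) + 72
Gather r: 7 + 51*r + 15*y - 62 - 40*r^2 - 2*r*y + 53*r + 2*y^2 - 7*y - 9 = -40*r^2 + r*(104 - 2*y) + 2*y^2 + 8*y - 64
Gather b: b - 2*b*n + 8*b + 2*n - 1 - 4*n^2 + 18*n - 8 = b*(9 - 2*n) - 4*n^2 + 20*n - 9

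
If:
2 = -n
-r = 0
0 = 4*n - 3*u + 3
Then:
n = -2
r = 0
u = -5/3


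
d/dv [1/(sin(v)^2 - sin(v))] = (-2/tan(v) + cos(v)/sin(v)^2)/(sin(v) - 1)^2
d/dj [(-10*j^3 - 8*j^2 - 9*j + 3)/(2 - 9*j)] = (180*j^3 + 12*j^2 - 32*j + 9)/(81*j^2 - 36*j + 4)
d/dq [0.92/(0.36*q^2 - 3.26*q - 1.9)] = (2.9992 - 0.6624*q)/(-0.36*q^2 + 3.26*q + 1.9)^2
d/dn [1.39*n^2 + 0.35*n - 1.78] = 2.78*n + 0.35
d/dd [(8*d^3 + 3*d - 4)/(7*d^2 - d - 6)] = (56*d^4 - 16*d^3 - 165*d^2 + 56*d - 22)/(49*d^4 - 14*d^3 - 83*d^2 + 12*d + 36)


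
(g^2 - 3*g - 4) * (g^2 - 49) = g^4 - 3*g^3 - 53*g^2 + 147*g + 196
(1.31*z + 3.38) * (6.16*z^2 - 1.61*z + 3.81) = 8.0696*z^3 + 18.7117*z^2 - 0.450699999999999*z + 12.8778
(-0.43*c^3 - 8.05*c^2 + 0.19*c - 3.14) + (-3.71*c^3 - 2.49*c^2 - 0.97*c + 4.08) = -4.14*c^3 - 10.54*c^2 - 0.78*c + 0.94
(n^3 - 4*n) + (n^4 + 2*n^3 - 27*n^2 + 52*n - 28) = n^4 + 3*n^3 - 27*n^2 + 48*n - 28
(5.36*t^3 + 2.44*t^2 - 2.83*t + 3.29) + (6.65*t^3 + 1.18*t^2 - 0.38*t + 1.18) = 12.01*t^3 + 3.62*t^2 - 3.21*t + 4.47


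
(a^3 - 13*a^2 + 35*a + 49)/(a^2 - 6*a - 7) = a - 7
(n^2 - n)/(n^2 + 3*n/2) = 2*(n - 1)/(2*n + 3)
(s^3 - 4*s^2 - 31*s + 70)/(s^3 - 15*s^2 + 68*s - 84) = (s + 5)/(s - 6)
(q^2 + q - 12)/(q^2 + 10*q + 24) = (q - 3)/(q + 6)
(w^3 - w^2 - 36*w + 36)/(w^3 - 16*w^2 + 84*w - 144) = (w^2 + 5*w - 6)/(w^2 - 10*w + 24)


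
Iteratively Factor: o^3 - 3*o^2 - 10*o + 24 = (o + 3)*(o^2 - 6*o + 8) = (o - 4)*(o + 3)*(o - 2)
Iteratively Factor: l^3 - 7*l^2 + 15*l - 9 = (l - 3)*(l^2 - 4*l + 3) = (l - 3)^2*(l - 1)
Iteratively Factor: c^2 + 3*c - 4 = (c - 1)*(c + 4)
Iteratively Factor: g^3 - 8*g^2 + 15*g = (g - 5)*(g^2 - 3*g) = (g - 5)*(g - 3)*(g)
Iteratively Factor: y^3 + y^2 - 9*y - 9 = (y - 3)*(y^2 + 4*y + 3) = (y - 3)*(y + 3)*(y + 1)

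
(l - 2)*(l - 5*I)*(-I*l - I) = -I*l^3 - 5*l^2 + I*l^2 + 5*l + 2*I*l + 10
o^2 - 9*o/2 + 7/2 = (o - 7/2)*(o - 1)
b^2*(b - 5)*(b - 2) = b^4 - 7*b^3 + 10*b^2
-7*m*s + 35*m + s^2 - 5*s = (-7*m + s)*(s - 5)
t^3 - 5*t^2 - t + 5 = (t - 5)*(t - 1)*(t + 1)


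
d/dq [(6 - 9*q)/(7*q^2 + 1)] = 3*(21*q^2 - 28*q - 3)/(49*q^4 + 14*q^2 + 1)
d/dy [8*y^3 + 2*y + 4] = 24*y^2 + 2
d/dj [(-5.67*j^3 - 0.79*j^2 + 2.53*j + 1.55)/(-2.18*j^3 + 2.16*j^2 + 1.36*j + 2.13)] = (-7.105427357601e-15*j^5 - 13.9694*j^4 - 4.3916*j^3 - 32.6335*j^2 - 10.0614*j + 3.2809)/(4.7524*j^6 - 9.4176*j^5 - 1.264*j^4 - 3.4116*j^3 + 11.0512*j^2 + 5.7936*j + 4.5369)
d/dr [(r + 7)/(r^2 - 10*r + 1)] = (r^2 - 10*r - 2*(r - 5)*(r + 7) + 1)/(r^2 - 10*r + 1)^2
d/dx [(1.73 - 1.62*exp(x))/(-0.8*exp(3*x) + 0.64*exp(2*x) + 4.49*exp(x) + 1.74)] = (-2.592*exp(3*x) + 5.1888*exp(2*x) - 2.2144*exp(x) - 10.5865)*exp(x)/(0.64*exp(6*x) - 1.024*exp(5*x) - 6.7744*exp(4*x) + 2.9632*exp(3*x) + 22.3873*exp(2*x) + 15.6252*exp(x) + 3.0276)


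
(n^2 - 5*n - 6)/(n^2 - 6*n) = (n + 1)/n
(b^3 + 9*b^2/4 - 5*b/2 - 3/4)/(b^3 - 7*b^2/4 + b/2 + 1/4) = (b + 3)/(b - 1)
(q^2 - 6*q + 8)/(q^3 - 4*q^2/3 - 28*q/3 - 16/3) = 3*(q - 2)/(3*q^2 + 8*q + 4)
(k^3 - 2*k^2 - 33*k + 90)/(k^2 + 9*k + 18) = (k^2 - 8*k + 15)/(k + 3)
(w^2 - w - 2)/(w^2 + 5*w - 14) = (w + 1)/(w + 7)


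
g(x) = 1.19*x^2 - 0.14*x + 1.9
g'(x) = 2.38*x - 0.14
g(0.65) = 2.31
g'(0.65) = 1.41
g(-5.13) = 33.94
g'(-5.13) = -12.35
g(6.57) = 52.35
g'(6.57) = 15.50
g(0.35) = 2.00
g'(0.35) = 0.69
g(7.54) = 68.50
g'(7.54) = 17.81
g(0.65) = 2.31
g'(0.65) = 1.41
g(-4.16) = 23.08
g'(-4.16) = -10.04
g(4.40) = 24.32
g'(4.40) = 10.33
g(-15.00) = 271.75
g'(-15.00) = -35.84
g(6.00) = 43.90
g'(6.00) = 14.14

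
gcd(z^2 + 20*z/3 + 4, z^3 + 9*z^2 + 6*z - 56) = 1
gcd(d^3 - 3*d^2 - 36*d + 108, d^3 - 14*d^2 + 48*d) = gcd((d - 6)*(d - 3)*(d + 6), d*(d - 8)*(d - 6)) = d - 6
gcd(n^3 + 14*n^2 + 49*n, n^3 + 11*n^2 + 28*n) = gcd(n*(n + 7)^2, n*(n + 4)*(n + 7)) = n^2 + 7*n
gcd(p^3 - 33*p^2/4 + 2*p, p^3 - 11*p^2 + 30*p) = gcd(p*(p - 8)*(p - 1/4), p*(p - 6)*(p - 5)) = p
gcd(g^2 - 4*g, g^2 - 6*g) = g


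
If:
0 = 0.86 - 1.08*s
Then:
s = 0.80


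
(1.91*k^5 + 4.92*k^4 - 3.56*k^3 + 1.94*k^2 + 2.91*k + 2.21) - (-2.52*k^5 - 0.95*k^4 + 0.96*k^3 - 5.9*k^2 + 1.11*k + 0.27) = 4.43*k^5 + 5.87*k^4 - 4.52*k^3 + 7.84*k^2 + 1.8*k + 1.94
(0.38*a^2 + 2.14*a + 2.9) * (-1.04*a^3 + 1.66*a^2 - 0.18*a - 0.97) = -0.3952*a^5 - 1.5948*a^4 + 0.468*a^3 + 4.0602*a^2 - 2.5978*a - 2.813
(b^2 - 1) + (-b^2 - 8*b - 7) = -8*b - 8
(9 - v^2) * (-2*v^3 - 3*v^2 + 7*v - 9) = 2*v^5 + 3*v^4 - 25*v^3 - 18*v^2 + 63*v - 81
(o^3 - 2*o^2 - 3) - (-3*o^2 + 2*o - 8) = o^3 + o^2 - 2*o + 5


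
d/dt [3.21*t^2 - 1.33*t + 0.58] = 6.42*t - 1.33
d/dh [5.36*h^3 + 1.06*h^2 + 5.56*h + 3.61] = 16.08*h^2 + 2.12*h + 5.56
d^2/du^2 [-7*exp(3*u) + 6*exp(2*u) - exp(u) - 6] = (-63*exp(2*u) + 24*exp(u) - 1)*exp(u)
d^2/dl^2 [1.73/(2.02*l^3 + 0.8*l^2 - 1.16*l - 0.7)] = (-(20.9676*l + 2.768)*(2.02*l^3 + 0.8*l^2 - 1.16*l - 0.7) + 1.73*(6.06*l^2 + 1.6*l - 1.16)*(12.12*l^2 + 3.2*l - 2.32))/(2.02*l^3 + 0.8*l^2 - 1.16*l - 0.7)^3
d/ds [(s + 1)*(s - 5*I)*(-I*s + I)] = -3*I*s^2 - 10*s + I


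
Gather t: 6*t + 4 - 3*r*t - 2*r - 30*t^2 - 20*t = -2*r - 30*t^2 + t*(-3*r - 14) + 4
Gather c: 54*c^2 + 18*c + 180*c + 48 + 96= 54*c^2 + 198*c + 144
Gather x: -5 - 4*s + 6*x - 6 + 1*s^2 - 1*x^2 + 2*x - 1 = s^2 - 4*s - x^2 + 8*x - 12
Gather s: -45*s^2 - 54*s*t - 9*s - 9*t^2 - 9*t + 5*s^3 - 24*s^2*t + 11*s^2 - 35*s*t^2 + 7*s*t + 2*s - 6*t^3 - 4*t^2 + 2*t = 5*s^3 + s^2*(-24*t - 34) + s*(-35*t^2 - 47*t - 7) - 6*t^3 - 13*t^2 - 7*t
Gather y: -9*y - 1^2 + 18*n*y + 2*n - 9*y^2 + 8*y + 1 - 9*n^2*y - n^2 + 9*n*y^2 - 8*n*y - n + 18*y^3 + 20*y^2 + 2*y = -n^2 + n + 18*y^3 + y^2*(9*n + 11) + y*(-9*n^2 + 10*n + 1)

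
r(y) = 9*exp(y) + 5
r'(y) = 9*exp(y)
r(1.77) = 57.84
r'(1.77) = 52.84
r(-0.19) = 12.44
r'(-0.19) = 7.44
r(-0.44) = 10.80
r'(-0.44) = 5.80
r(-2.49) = 5.75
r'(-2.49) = 0.75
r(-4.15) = 5.14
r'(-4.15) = 0.14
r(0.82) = 25.43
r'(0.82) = 20.43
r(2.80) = 153.00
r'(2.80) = 148.00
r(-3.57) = 5.25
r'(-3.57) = 0.25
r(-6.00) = 5.02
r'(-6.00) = 0.02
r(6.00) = 3635.86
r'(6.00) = 3630.86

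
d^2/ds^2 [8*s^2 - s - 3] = 16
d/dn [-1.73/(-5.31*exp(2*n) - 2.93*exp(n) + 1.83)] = (-18.3726*exp(n) - 5.0689)*exp(n)/(5.31*exp(2*n) + 2.93*exp(n) - 1.83)^2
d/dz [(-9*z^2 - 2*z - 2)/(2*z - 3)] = 2*(-9*z^2 + 27*z + 5)/(4*z^2 - 12*z + 9)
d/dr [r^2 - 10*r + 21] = 2*r - 10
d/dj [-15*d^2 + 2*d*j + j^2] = 2*d + 2*j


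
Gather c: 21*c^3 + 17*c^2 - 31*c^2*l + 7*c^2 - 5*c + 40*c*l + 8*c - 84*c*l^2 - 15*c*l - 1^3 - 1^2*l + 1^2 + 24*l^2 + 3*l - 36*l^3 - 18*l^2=21*c^3 + c^2*(24 - 31*l) + c*(-84*l^2 + 25*l + 3) - 36*l^3 + 6*l^2 + 2*l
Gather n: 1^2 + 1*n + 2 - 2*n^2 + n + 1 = -2*n^2 + 2*n + 4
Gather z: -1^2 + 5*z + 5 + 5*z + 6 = 10*z + 10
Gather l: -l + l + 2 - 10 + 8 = 0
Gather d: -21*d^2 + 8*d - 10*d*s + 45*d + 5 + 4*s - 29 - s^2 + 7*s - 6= -21*d^2 + d*(53 - 10*s) - s^2 + 11*s - 30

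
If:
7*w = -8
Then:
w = -8/7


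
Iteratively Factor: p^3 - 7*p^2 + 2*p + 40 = (p - 5)*(p^2 - 2*p - 8) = (p - 5)*(p + 2)*(p - 4)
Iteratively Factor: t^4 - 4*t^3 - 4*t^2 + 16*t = (t)*(t^3 - 4*t^2 - 4*t + 16) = t*(t + 2)*(t^2 - 6*t + 8) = t*(t - 2)*(t + 2)*(t - 4)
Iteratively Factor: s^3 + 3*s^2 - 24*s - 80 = (s - 5)*(s^2 + 8*s + 16) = (s - 5)*(s + 4)*(s + 4)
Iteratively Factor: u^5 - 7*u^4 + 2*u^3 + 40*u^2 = (u + 2)*(u^4 - 9*u^3 + 20*u^2) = u*(u + 2)*(u^3 - 9*u^2 + 20*u) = u^2*(u + 2)*(u^2 - 9*u + 20) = u^2*(u - 4)*(u + 2)*(u - 5)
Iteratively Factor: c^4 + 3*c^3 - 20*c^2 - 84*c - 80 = (c + 2)*(c^3 + c^2 - 22*c - 40) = (c + 2)*(c + 4)*(c^2 - 3*c - 10) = (c + 2)^2*(c + 4)*(c - 5)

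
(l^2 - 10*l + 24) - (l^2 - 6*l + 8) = 16 - 4*l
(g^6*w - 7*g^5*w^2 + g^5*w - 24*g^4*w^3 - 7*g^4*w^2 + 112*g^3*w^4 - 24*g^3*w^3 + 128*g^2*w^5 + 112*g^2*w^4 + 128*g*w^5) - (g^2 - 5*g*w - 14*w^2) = g^6*w - 7*g^5*w^2 + g^5*w - 24*g^4*w^3 - 7*g^4*w^2 + 112*g^3*w^4 - 24*g^3*w^3 + 128*g^2*w^5 + 112*g^2*w^4 - g^2 + 128*g*w^5 + 5*g*w + 14*w^2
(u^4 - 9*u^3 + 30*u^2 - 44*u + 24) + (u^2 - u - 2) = u^4 - 9*u^3 + 31*u^2 - 45*u + 22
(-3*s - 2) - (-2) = -3*s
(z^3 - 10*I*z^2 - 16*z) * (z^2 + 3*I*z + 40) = z^5 - 7*I*z^4 + 54*z^3 - 448*I*z^2 - 640*z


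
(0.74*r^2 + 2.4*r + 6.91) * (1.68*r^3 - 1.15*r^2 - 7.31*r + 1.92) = 1.2432*r^5 + 3.181*r^4 + 3.4394*r^3 - 24.0697*r^2 - 45.9041*r + 13.2672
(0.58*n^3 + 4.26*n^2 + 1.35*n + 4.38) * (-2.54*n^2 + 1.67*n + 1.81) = -1.4732*n^5 - 9.8518*n^4 + 4.735*n^3 - 1.1601*n^2 + 9.7581*n + 7.9278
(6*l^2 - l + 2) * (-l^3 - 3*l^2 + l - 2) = -6*l^5 - 17*l^4 + 7*l^3 - 19*l^2 + 4*l - 4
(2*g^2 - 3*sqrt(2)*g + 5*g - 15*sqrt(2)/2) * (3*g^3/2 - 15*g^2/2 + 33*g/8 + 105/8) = 3*g^5 - 15*g^4/2 - 9*sqrt(2)*g^4/2 - 117*g^3/4 + 45*sqrt(2)*g^3/4 + 375*g^2/8 + 351*sqrt(2)*g^2/8 - 1125*sqrt(2)*g/16 + 525*g/8 - 1575*sqrt(2)/16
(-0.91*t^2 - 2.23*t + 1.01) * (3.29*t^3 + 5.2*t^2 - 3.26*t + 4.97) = -2.9939*t^5 - 12.0687*t^4 - 5.3065*t^3 + 7.9991*t^2 - 14.3757*t + 5.0197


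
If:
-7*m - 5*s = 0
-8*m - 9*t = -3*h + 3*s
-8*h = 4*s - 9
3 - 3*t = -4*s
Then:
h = 837/604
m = 225/604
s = -315/604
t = 46/151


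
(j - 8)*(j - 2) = j^2 - 10*j + 16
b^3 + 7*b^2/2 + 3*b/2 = b*(b + 1/2)*(b + 3)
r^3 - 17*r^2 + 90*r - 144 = (r - 8)*(r - 6)*(r - 3)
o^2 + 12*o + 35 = (o + 5)*(o + 7)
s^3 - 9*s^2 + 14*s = s*(s - 7)*(s - 2)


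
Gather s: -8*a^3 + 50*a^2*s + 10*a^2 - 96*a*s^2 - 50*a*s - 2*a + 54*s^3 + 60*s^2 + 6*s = -8*a^3 + 10*a^2 - 2*a + 54*s^3 + s^2*(60 - 96*a) + s*(50*a^2 - 50*a + 6)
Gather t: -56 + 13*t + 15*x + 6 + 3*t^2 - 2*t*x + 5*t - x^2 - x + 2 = 3*t^2 + t*(18 - 2*x) - x^2 + 14*x - 48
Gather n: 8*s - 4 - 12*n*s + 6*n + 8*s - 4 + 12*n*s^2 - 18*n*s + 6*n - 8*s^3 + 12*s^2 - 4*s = n*(12*s^2 - 30*s + 12) - 8*s^3 + 12*s^2 + 12*s - 8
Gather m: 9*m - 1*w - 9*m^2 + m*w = -9*m^2 + m*(w + 9) - w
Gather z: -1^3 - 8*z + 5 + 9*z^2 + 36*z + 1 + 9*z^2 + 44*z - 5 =18*z^2 + 72*z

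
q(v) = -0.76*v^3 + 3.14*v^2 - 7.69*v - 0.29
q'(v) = -2.28*v^2 + 6.28*v - 7.69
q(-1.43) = 19.35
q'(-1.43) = -21.33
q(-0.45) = 3.88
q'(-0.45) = -10.98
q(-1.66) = 24.60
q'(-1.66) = -24.40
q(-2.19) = 39.59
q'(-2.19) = -32.38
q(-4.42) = 160.67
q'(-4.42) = -79.99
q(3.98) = -29.07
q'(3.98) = -18.81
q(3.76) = -25.21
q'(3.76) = -16.31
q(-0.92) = 10.03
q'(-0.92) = -15.40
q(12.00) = -953.69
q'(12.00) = -260.65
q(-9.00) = 877.30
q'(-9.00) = -248.89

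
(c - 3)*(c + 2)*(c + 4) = c^3 + 3*c^2 - 10*c - 24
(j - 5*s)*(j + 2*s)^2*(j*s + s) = j^4*s - j^3*s^2 + j^3*s - 16*j^2*s^3 - j^2*s^2 - 20*j*s^4 - 16*j*s^3 - 20*s^4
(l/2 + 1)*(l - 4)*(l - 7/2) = l^3/2 - 11*l^2/4 - l/2 + 14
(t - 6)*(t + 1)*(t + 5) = t^3 - 31*t - 30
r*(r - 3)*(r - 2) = r^3 - 5*r^2 + 6*r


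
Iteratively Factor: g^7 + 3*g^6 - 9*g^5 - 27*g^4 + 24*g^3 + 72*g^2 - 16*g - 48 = (g + 1)*(g^6 + 2*g^5 - 11*g^4 - 16*g^3 + 40*g^2 + 32*g - 48) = (g - 2)*(g + 1)*(g^5 + 4*g^4 - 3*g^3 - 22*g^2 - 4*g + 24) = (g - 2)*(g + 1)*(g + 2)*(g^4 + 2*g^3 - 7*g^2 - 8*g + 12) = (g - 2)*(g + 1)*(g + 2)^2*(g^3 - 7*g + 6) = (g - 2)*(g - 1)*(g + 1)*(g + 2)^2*(g^2 + g - 6) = (g - 2)*(g - 1)*(g + 1)*(g + 2)^2*(g + 3)*(g - 2)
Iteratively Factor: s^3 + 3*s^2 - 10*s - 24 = (s + 2)*(s^2 + s - 12) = (s - 3)*(s + 2)*(s + 4)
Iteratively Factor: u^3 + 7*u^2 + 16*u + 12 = (u + 2)*(u^2 + 5*u + 6) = (u + 2)^2*(u + 3)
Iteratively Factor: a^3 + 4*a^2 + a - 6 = (a + 3)*(a^2 + a - 2) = (a - 1)*(a + 3)*(a + 2)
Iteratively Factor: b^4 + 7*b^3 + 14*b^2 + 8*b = (b + 1)*(b^3 + 6*b^2 + 8*b) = b*(b + 1)*(b^2 + 6*b + 8) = b*(b + 1)*(b + 2)*(b + 4)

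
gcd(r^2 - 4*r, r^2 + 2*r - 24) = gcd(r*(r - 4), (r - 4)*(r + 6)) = r - 4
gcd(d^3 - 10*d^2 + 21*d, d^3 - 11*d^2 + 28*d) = d^2 - 7*d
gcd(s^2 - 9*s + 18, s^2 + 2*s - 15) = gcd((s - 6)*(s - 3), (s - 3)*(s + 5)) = s - 3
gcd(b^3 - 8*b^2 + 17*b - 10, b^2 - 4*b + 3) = b - 1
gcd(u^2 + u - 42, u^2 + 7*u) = u + 7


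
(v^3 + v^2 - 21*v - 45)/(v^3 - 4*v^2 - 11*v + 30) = (v + 3)/(v - 2)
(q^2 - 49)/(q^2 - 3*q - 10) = (49 - q^2)/(-q^2 + 3*q + 10)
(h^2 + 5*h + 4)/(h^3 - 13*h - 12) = (h + 4)/(h^2 - h - 12)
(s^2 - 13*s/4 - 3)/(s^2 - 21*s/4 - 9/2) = (s - 4)/(s - 6)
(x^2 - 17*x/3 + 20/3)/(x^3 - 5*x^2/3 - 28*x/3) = (3*x - 5)/(x*(3*x + 7))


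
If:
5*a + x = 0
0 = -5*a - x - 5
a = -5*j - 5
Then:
No Solution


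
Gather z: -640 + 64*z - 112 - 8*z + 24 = 56*z - 728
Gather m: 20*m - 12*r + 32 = 20*m - 12*r + 32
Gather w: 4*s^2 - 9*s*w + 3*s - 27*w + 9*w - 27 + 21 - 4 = 4*s^2 + 3*s + w*(-9*s - 18) - 10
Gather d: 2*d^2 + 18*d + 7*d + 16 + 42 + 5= 2*d^2 + 25*d + 63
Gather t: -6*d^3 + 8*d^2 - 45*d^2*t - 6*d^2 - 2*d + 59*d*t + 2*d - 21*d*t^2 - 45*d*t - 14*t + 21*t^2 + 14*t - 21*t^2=-6*d^3 + 2*d^2 - 21*d*t^2 + t*(-45*d^2 + 14*d)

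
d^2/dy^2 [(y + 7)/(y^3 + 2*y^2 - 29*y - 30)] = 2*((y + 7)*(3*y^2 + 4*y - 29)^2 + (-3*y^2 - 4*y - (y + 7)*(3*y + 2) + 29)*(y^3 + 2*y^2 - 29*y - 30))/(y^3 + 2*y^2 - 29*y - 30)^3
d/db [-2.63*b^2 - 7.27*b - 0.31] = -5.26*b - 7.27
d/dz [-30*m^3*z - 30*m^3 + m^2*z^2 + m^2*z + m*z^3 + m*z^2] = m*(-30*m^2 + 2*m*z + m + 3*z^2 + 2*z)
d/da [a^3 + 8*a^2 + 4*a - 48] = 3*a^2 + 16*a + 4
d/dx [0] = 0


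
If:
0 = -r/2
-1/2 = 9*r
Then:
No Solution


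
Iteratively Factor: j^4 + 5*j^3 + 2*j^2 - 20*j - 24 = (j - 2)*(j^3 + 7*j^2 + 16*j + 12) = (j - 2)*(j + 2)*(j^2 + 5*j + 6) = (j - 2)*(j + 2)*(j + 3)*(j + 2)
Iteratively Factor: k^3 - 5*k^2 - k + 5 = (k + 1)*(k^2 - 6*k + 5) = (k - 1)*(k + 1)*(k - 5)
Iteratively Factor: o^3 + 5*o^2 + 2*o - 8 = (o - 1)*(o^2 + 6*o + 8) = (o - 1)*(o + 2)*(o + 4)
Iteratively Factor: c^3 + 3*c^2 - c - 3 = (c + 3)*(c^2 - 1) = (c + 1)*(c + 3)*(c - 1)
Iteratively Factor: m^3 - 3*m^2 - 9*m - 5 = (m - 5)*(m^2 + 2*m + 1) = (m - 5)*(m + 1)*(m + 1)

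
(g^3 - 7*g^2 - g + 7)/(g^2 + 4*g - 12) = (g^3 - 7*g^2 - g + 7)/(g^2 + 4*g - 12)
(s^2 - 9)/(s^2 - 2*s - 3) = (s + 3)/(s + 1)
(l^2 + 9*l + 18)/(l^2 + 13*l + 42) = (l + 3)/(l + 7)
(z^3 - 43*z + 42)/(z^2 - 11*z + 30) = (z^2 + 6*z - 7)/(z - 5)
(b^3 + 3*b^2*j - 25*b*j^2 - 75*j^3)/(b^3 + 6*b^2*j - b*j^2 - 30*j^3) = (b - 5*j)/(b - 2*j)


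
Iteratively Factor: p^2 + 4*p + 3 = (p + 1)*(p + 3)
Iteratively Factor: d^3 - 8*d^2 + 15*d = (d)*(d^2 - 8*d + 15) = d*(d - 3)*(d - 5)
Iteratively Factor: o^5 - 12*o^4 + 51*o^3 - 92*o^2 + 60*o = (o - 3)*(o^4 - 9*o^3 + 24*o^2 - 20*o) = (o - 3)*(o - 2)*(o^3 - 7*o^2 + 10*o) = (o - 5)*(o - 3)*(o - 2)*(o^2 - 2*o) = (o - 5)*(o - 3)*(o - 2)^2*(o)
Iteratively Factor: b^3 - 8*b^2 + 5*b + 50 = (b - 5)*(b^2 - 3*b - 10) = (b - 5)*(b + 2)*(b - 5)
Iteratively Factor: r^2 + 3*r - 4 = (r - 1)*(r + 4)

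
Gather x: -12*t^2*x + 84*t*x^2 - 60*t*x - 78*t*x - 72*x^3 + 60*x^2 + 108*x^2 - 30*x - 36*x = -72*x^3 + x^2*(84*t + 168) + x*(-12*t^2 - 138*t - 66)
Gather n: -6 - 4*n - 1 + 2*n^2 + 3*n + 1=2*n^2 - n - 6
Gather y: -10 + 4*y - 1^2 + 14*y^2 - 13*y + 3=14*y^2 - 9*y - 8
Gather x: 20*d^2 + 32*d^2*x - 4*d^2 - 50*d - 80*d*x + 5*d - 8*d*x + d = 16*d^2 - 44*d + x*(32*d^2 - 88*d)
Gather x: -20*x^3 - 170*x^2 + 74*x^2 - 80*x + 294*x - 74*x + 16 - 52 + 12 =-20*x^3 - 96*x^2 + 140*x - 24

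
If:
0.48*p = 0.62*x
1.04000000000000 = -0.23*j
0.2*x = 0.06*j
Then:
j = -4.52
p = -1.75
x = -1.36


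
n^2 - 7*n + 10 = (n - 5)*(n - 2)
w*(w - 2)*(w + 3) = w^3 + w^2 - 6*w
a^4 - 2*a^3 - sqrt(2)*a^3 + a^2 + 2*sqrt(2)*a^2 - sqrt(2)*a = a*(a - 1)^2*(a - sqrt(2))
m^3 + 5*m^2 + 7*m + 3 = (m + 1)^2*(m + 3)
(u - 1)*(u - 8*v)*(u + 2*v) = u^3 - 6*u^2*v - u^2 - 16*u*v^2 + 6*u*v + 16*v^2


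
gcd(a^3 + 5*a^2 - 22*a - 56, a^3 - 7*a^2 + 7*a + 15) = 1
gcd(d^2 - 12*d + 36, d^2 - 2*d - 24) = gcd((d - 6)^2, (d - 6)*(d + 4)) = d - 6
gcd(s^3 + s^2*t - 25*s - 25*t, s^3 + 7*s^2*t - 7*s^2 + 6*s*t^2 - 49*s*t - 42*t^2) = s + t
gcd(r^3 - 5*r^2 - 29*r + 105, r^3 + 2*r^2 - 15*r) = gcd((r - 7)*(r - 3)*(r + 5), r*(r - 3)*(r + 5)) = r^2 + 2*r - 15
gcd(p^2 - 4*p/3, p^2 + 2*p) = p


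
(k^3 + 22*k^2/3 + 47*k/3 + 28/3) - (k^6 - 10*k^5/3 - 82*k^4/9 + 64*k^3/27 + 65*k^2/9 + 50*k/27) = -k^6 + 10*k^5/3 + 82*k^4/9 - 37*k^3/27 + k^2/9 + 373*k/27 + 28/3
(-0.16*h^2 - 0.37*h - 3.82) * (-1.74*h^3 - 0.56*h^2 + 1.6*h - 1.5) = 0.2784*h^5 + 0.7334*h^4 + 6.598*h^3 + 1.7872*h^2 - 5.557*h + 5.73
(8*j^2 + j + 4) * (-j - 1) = -8*j^3 - 9*j^2 - 5*j - 4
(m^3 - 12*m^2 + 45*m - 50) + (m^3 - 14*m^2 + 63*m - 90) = 2*m^3 - 26*m^2 + 108*m - 140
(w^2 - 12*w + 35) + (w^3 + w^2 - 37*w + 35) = w^3 + 2*w^2 - 49*w + 70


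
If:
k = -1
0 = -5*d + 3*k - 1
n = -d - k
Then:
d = -4/5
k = -1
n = 9/5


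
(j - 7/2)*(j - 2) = j^2 - 11*j/2 + 7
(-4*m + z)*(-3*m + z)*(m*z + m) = 12*m^3*z + 12*m^3 - 7*m^2*z^2 - 7*m^2*z + m*z^3 + m*z^2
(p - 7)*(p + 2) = p^2 - 5*p - 14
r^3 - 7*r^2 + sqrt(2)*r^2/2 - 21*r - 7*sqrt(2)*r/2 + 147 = (r - 7)*(r - 3*sqrt(2))*(r + 7*sqrt(2)/2)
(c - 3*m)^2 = c^2 - 6*c*m + 9*m^2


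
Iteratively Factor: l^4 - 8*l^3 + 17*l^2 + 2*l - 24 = (l + 1)*(l^3 - 9*l^2 + 26*l - 24) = (l - 4)*(l + 1)*(l^2 - 5*l + 6) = (l - 4)*(l - 2)*(l + 1)*(l - 3)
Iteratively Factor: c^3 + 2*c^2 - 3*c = (c)*(c^2 + 2*c - 3) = c*(c + 3)*(c - 1)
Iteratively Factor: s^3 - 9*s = (s + 3)*(s^2 - 3*s) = s*(s + 3)*(s - 3)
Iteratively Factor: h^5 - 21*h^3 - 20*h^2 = (h)*(h^4 - 21*h^2 - 20*h) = h^2*(h^3 - 21*h - 20) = h^2*(h + 4)*(h^2 - 4*h - 5) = h^2*(h + 1)*(h + 4)*(h - 5)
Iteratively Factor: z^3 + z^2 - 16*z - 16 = (z + 4)*(z^2 - 3*z - 4) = (z - 4)*(z + 4)*(z + 1)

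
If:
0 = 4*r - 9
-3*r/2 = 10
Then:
No Solution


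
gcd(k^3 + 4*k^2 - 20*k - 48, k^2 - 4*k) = k - 4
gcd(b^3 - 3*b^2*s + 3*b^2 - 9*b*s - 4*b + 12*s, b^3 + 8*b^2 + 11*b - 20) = b^2 + 3*b - 4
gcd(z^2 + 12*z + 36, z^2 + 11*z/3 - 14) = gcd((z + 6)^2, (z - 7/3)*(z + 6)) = z + 6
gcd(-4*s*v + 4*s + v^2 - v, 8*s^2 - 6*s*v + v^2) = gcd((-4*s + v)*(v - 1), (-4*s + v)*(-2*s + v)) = 4*s - v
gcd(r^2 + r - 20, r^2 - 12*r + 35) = 1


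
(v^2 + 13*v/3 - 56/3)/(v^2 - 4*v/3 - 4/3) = (-3*v^2 - 13*v + 56)/(-3*v^2 + 4*v + 4)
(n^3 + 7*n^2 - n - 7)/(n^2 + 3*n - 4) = (n^2 + 8*n + 7)/(n + 4)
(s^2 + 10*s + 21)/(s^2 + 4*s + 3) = (s + 7)/(s + 1)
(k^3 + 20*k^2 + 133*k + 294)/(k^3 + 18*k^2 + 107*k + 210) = (k + 7)/(k + 5)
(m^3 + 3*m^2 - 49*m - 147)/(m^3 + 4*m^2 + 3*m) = (m^2 - 49)/(m*(m + 1))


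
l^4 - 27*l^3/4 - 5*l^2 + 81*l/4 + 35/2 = (l - 7)*(l - 2)*(l + 1)*(l + 5/4)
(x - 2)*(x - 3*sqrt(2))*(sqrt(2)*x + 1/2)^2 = 2*x^4 - 5*sqrt(2)*x^3 - 4*x^3 - 23*x^2/4 + 10*sqrt(2)*x^2 - 3*sqrt(2)*x/4 + 23*x/2 + 3*sqrt(2)/2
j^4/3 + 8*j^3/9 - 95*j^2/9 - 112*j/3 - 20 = (j/3 + 1)*(j - 6)*(j + 2/3)*(j + 5)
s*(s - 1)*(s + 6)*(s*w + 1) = s^4*w + 5*s^3*w + s^3 - 6*s^2*w + 5*s^2 - 6*s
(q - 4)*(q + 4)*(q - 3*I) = q^3 - 3*I*q^2 - 16*q + 48*I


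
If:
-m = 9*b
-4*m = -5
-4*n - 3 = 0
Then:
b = -5/36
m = 5/4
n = -3/4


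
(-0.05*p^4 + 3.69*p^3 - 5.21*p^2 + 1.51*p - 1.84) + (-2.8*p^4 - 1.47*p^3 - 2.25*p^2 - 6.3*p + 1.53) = -2.85*p^4 + 2.22*p^3 - 7.46*p^2 - 4.79*p - 0.31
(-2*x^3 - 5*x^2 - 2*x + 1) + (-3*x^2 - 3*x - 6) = -2*x^3 - 8*x^2 - 5*x - 5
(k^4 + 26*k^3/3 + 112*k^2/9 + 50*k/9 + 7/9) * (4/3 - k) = -k^5 - 22*k^4/3 - 8*k^3/9 + 298*k^2/27 + 179*k/27 + 28/27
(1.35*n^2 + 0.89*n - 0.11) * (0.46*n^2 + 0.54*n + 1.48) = 0.621*n^4 + 1.1384*n^3 + 2.428*n^2 + 1.2578*n - 0.1628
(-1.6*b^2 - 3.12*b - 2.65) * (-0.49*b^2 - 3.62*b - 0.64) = 0.784*b^4 + 7.3208*b^3 + 13.6169*b^2 + 11.5898*b + 1.696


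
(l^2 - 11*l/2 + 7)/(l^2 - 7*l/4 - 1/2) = 2*(2*l - 7)/(4*l + 1)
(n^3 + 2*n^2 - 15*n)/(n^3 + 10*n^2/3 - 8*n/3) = 3*(n^2 + 2*n - 15)/(3*n^2 + 10*n - 8)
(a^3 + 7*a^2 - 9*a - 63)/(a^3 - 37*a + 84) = (a + 3)/(a - 4)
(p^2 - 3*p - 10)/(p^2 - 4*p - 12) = (p - 5)/(p - 6)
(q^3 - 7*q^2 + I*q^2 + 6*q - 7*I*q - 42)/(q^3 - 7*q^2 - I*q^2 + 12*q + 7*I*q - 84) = (q - 2*I)/(q - 4*I)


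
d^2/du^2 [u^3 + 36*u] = 6*u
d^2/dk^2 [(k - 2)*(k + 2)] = 2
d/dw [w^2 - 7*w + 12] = 2*w - 7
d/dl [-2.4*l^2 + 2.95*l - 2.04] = 2.95 - 4.8*l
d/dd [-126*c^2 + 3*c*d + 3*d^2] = 3*c + 6*d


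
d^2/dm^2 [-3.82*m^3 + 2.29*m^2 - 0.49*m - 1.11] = 4.58 - 22.92*m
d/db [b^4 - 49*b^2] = 4*b^3 - 98*b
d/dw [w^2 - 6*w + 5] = 2*w - 6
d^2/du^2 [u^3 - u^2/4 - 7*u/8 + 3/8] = 6*u - 1/2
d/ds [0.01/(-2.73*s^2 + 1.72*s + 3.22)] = (0.0546*s - 0.0172)/(-2.73*s^2 + 1.72*s + 3.22)^2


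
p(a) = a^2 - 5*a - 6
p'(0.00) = -5.00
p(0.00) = -6.00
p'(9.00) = 13.00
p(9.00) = 30.00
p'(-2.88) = -10.76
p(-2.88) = 16.69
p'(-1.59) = -8.18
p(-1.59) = 4.48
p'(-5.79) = -16.58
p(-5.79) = 56.47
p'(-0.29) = -5.58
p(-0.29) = -4.47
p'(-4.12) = -13.24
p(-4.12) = 31.57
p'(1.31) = -2.38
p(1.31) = -10.83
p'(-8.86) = -22.72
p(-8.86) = 116.80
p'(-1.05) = -7.10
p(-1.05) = 0.35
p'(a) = 2*a - 5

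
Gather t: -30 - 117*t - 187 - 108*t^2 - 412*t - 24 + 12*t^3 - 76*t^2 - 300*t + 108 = 12*t^3 - 184*t^2 - 829*t - 133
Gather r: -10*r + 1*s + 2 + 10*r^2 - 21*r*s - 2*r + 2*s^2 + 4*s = 10*r^2 + r*(-21*s - 12) + 2*s^2 + 5*s + 2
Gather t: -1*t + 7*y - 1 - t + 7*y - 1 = -2*t + 14*y - 2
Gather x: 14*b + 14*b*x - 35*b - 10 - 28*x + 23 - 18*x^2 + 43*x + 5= -21*b - 18*x^2 + x*(14*b + 15) + 18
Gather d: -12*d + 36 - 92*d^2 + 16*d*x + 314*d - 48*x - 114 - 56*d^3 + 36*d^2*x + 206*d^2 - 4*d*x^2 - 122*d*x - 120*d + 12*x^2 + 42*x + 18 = -56*d^3 + d^2*(36*x + 114) + d*(-4*x^2 - 106*x + 182) + 12*x^2 - 6*x - 60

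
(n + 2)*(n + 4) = n^2 + 6*n + 8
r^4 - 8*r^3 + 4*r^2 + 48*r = r*(r - 6)*(r - 4)*(r + 2)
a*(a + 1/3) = a^2 + a/3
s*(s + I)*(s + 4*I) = s^3 + 5*I*s^2 - 4*s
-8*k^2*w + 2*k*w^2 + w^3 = w*(-2*k + w)*(4*k + w)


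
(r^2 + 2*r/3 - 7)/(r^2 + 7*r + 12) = (r - 7/3)/(r + 4)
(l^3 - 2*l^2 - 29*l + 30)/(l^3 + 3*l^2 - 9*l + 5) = (l - 6)/(l - 1)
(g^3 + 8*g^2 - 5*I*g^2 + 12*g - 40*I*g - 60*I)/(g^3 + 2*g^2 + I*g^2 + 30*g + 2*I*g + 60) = (g + 6)/(g + 6*I)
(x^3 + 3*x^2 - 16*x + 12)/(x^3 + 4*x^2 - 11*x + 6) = (x - 2)/(x - 1)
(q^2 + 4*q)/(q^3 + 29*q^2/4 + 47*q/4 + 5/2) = 4*q*(q + 4)/(4*q^3 + 29*q^2 + 47*q + 10)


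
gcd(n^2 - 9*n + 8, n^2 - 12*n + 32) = n - 8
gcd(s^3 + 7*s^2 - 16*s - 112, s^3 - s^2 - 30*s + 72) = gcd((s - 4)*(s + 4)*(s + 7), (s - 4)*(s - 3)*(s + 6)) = s - 4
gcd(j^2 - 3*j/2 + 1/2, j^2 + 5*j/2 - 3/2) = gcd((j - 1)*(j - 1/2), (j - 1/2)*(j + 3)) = j - 1/2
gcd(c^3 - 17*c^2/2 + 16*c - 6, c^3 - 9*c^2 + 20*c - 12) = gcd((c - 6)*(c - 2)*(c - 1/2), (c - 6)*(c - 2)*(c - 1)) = c^2 - 8*c + 12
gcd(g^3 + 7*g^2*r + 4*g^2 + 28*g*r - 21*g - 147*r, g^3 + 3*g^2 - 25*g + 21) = g^2 + 4*g - 21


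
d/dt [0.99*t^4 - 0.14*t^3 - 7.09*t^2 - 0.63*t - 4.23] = 3.96*t^3 - 0.42*t^2 - 14.18*t - 0.63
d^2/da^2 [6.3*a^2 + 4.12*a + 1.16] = 12.6000000000000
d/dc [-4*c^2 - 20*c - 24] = -8*c - 20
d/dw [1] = 0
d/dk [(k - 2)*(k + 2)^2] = (k + 2)*(3*k - 2)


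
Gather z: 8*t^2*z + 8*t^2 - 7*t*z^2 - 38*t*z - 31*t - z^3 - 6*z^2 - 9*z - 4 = 8*t^2 - 31*t - z^3 + z^2*(-7*t - 6) + z*(8*t^2 - 38*t - 9) - 4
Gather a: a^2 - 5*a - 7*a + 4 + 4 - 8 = a^2 - 12*a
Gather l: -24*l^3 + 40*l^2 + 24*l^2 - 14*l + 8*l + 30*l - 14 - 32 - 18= -24*l^3 + 64*l^2 + 24*l - 64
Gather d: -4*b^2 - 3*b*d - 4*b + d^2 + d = -4*b^2 - 4*b + d^2 + d*(1 - 3*b)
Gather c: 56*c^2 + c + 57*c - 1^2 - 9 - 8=56*c^2 + 58*c - 18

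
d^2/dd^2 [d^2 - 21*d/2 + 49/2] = 2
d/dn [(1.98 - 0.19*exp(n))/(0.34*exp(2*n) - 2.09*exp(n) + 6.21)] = (0.0646*exp(2*n) - 1.3464*exp(n) + 2.9583)*exp(n)/(0.1156*exp(4*n) - 1.4212*exp(3*n) + 8.5909*exp(2*n) - 25.9578*exp(n) + 38.5641)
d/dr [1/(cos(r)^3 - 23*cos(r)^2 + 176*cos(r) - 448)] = (3*cos(r) - 22)*sin(r)/((cos(r) - 8)^3*(cos(r) - 7)^2)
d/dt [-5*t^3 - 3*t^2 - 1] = 3*t*(-5*t - 2)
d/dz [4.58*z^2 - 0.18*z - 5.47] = 9.16*z - 0.18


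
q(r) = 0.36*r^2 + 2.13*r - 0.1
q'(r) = 0.72*r + 2.13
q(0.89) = 2.08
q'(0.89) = 2.77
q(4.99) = 19.49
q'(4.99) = 5.72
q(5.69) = 23.68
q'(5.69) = 6.23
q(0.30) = 0.57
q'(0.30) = 2.35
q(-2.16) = -3.02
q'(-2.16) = 0.57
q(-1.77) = -2.74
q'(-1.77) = 0.86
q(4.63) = 17.48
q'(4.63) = 5.46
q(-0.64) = -1.32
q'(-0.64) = 1.67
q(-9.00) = 9.89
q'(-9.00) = -4.35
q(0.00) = -0.10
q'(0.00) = 2.13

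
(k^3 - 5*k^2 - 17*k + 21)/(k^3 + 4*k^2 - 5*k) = (k^2 - 4*k - 21)/(k*(k + 5))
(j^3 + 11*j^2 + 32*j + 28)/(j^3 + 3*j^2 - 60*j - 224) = (j^2 + 4*j + 4)/(j^2 - 4*j - 32)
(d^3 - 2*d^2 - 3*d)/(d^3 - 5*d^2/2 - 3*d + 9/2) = 2*d*(d + 1)/(2*d^2 + d - 3)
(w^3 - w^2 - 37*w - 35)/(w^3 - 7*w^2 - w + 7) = (w + 5)/(w - 1)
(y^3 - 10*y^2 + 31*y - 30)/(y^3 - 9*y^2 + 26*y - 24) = (y - 5)/(y - 4)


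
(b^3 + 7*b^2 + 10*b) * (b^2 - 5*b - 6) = b^5 + 2*b^4 - 31*b^3 - 92*b^2 - 60*b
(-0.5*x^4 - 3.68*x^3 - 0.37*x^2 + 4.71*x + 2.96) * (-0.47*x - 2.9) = 0.235*x^5 + 3.1796*x^4 + 10.8459*x^3 - 1.1407*x^2 - 15.0502*x - 8.584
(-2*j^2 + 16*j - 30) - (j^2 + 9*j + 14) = -3*j^2 + 7*j - 44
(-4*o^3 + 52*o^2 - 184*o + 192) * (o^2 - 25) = -4*o^5 + 52*o^4 - 84*o^3 - 1108*o^2 + 4600*o - 4800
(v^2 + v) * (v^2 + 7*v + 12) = v^4 + 8*v^3 + 19*v^2 + 12*v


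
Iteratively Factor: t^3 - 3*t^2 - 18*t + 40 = (t - 5)*(t^2 + 2*t - 8) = (t - 5)*(t - 2)*(t + 4)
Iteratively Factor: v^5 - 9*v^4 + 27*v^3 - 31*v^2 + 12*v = (v - 4)*(v^4 - 5*v^3 + 7*v^2 - 3*v) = (v - 4)*(v - 3)*(v^3 - 2*v^2 + v) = v*(v - 4)*(v - 3)*(v^2 - 2*v + 1) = v*(v - 4)*(v - 3)*(v - 1)*(v - 1)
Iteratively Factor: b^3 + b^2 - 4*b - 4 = (b + 2)*(b^2 - b - 2) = (b - 2)*(b + 2)*(b + 1)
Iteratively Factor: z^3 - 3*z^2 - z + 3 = (z - 1)*(z^2 - 2*z - 3) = (z - 3)*(z - 1)*(z + 1)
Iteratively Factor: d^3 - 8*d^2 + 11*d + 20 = (d + 1)*(d^2 - 9*d + 20) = (d - 4)*(d + 1)*(d - 5)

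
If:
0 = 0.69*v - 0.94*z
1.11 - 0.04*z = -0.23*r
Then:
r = 0.173913043478261*z - 4.82608695652174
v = 1.36231884057971*z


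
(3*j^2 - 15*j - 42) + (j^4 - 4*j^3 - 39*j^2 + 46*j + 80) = j^4 - 4*j^3 - 36*j^2 + 31*j + 38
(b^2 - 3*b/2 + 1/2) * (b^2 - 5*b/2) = b^4 - 4*b^3 + 17*b^2/4 - 5*b/4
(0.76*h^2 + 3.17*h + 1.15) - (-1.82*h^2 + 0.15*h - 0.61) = 2.58*h^2 + 3.02*h + 1.76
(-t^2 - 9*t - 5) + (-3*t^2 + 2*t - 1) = -4*t^2 - 7*t - 6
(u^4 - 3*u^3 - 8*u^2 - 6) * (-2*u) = -2*u^5 + 6*u^4 + 16*u^3 + 12*u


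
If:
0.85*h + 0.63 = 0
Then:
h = -0.74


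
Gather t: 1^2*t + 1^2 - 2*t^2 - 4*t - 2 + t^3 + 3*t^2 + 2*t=t^3 + t^2 - t - 1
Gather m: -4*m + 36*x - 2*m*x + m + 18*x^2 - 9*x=m*(-2*x - 3) + 18*x^2 + 27*x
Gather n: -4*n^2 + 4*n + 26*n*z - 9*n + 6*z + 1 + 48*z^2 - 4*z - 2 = -4*n^2 + n*(26*z - 5) + 48*z^2 + 2*z - 1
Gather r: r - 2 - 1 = r - 3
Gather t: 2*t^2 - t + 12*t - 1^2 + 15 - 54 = 2*t^2 + 11*t - 40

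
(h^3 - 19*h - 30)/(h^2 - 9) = (h^2 - 3*h - 10)/(h - 3)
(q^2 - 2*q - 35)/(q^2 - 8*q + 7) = (q + 5)/(q - 1)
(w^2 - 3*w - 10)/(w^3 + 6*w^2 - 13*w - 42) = (w - 5)/(w^2 + 4*w - 21)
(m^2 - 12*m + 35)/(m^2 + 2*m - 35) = (m - 7)/(m + 7)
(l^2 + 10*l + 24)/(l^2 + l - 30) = (l + 4)/(l - 5)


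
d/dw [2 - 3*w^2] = -6*w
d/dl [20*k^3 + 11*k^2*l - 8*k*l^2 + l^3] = 11*k^2 - 16*k*l + 3*l^2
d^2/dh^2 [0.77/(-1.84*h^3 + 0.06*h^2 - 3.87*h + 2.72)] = ((8.5008*h - 0.0924)*(1.84*h^3 - 0.06*h^2 + 3.87*h - 2.72) - 0.77*(5.52*h^2 - 0.12*h + 3.87)*(11.04*h^2 - 0.24*h + 7.74))/(1.84*h^3 - 0.06*h^2 + 3.87*h - 2.72)^3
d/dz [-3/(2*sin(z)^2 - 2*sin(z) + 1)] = 6*(sin(2*z) - cos(z))/(-2*sin(z) - cos(2*z) + 2)^2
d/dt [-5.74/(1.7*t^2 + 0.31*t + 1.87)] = (19.516*t + 1.7794)/(1.7*t^2 + 0.31*t + 1.87)^2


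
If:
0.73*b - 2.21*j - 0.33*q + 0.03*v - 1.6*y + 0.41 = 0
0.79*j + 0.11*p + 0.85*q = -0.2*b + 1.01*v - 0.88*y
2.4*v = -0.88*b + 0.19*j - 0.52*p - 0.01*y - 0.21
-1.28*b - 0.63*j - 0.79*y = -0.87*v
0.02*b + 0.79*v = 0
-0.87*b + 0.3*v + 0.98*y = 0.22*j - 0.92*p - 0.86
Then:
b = 0.03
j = 0.55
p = -0.25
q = 0.02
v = -0.00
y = -0.49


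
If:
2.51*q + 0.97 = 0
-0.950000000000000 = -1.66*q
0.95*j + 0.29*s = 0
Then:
No Solution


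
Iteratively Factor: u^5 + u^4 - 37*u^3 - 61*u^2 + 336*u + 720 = (u - 5)*(u^4 + 6*u^3 - 7*u^2 - 96*u - 144) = (u - 5)*(u + 3)*(u^3 + 3*u^2 - 16*u - 48) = (u - 5)*(u + 3)*(u + 4)*(u^2 - u - 12) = (u - 5)*(u + 3)^2*(u + 4)*(u - 4)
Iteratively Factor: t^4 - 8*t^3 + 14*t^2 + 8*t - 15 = (t + 1)*(t^3 - 9*t^2 + 23*t - 15) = (t - 5)*(t + 1)*(t^2 - 4*t + 3) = (t - 5)*(t - 3)*(t + 1)*(t - 1)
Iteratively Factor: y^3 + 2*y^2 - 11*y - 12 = (y - 3)*(y^2 + 5*y + 4) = (y - 3)*(y + 1)*(y + 4)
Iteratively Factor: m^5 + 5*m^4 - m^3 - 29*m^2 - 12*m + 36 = (m - 1)*(m^4 + 6*m^3 + 5*m^2 - 24*m - 36) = (m - 2)*(m - 1)*(m^3 + 8*m^2 + 21*m + 18) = (m - 2)*(m - 1)*(m + 3)*(m^2 + 5*m + 6) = (m - 2)*(m - 1)*(m + 3)^2*(m + 2)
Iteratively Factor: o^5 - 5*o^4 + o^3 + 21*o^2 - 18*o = (o + 2)*(o^4 - 7*o^3 + 15*o^2 - 9*o) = (o - 3)*(o + 2)*(o^3 - 4*o^2 + 3*o) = o*(o - 3)*(o + 2)*(o^2 - 4*o + 3) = o*(o - 3)*(o - 1)*(o + 2)*(o - 3)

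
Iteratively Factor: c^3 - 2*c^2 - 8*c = (c)*(c^2 - 2*c - 8) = c*(c - 4)*(c + 2)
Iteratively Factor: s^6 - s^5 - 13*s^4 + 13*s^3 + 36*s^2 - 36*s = (s - 1)*(s^5 - 13*s^3 + 36*s) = (s - 3)*(s - 1)*(s^4 + 3*s^3 - 4*s^2 - 12*s) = (s - 3)*(s - 1)*(s + 2)*(s^3 + s^2 - 6*s) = s*(s - 3)*(s - 1)*(s + 2)*(s^2 + s - 6) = s*(s - 3)*(s - 1)*(s + 2)*(s + 3)*(s - 2)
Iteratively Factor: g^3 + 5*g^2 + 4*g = (g)*(g^2 + 5*g + 4) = g*(g + 4)*(g + 1)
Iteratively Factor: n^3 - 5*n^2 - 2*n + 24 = (n - 4)*(n^2 - n - 6) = (n - 4)*(n + 2)*(n - 3)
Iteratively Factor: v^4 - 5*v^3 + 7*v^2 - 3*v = (v - 1)*(v^3 - 4*v^2 + 3*v) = v*(v - 1)*(v^2 - 4*v + 3) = v*(v - 3)*(v - 1)*(v - 1)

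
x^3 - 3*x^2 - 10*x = x*(x - 5)*(x + 2)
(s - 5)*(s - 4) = s^2 - 9*s + 20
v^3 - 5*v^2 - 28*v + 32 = (v - 8)*(v - 1)*(v + 4)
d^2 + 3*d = d*(d + 3)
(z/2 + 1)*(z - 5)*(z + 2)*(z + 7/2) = z^4/2 + 5*z^3/4 - 39*z^2/4 - 38*z - 35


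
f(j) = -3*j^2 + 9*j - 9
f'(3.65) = -12.90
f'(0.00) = 9.00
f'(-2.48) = 23.88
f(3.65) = -16.12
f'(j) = 9 - 6*j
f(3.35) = -12.52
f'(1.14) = 2.16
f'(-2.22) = 22.32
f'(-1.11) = 15.66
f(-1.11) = -22.69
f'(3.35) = -11.10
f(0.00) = -9.00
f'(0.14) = 8.16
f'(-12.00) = 81.00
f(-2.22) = -43.77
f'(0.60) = 5.40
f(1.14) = -2.64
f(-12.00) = -549.00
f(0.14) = -7.80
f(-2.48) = -49.77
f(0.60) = -4.68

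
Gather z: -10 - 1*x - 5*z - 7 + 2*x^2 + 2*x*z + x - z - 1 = 2*x^2 + z*(2*x - 6) - 18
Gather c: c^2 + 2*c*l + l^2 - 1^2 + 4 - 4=c^2 + 2*c*l + l^2 - 1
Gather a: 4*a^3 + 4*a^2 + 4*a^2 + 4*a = 4*a^3 + 8*a^2 + 4*a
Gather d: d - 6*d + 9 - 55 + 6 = -5*d - 40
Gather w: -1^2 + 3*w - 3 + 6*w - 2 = 9*w - 6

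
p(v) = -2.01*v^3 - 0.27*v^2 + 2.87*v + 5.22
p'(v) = -6.03*v^2 - 0.54*v + 2.87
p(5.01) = -239.94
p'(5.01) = -151.19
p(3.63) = -84.06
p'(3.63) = -78.55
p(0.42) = 6.23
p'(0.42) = 1.58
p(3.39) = -66.46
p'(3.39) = -68.26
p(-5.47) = 310.41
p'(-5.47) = -174.60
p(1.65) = 0.19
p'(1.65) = -14.44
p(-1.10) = 4.41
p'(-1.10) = -3.83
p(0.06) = 5.39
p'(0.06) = 2.82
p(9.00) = -1456.11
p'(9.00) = -490.42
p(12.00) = -3472.50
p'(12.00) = -871.93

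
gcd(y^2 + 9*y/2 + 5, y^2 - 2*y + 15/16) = 1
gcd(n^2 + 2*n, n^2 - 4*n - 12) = n + 2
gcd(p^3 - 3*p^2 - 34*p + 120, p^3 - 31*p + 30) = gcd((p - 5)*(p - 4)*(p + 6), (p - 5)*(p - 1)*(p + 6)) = p^2 + p - 30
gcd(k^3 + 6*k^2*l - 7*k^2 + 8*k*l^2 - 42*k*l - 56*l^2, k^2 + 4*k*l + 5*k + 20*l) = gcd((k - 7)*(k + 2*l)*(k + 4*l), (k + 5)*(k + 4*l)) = k + 4*l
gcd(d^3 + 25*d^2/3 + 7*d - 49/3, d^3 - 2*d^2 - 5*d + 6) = d - 1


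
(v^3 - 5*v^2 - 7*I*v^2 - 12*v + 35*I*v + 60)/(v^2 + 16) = (v^2 - v*(5 + 3*I) + 15*I)/(v + 4*I)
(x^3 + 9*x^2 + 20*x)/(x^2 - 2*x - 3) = x*(x^2 + 9*x + 20)/(x^2 - 2*x - 3)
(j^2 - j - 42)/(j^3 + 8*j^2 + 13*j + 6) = (j - 7)/(j^2 + 2*j + 1)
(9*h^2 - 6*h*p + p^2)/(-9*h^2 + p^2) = (-3*h + p)/(3*h + p)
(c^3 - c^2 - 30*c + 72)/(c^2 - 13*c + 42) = (c^3 - c^2 - 30*c + 72)/(c^2 - 13*c + 42)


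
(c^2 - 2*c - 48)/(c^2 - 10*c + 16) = (c + 6)/(c - 2)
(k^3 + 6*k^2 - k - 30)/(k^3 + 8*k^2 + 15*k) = (k - 2)/k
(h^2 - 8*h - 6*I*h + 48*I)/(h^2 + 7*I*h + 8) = (h^2 - 8*h - 6*I*h + 48*I)/(h^2 + 7*I*h + 8)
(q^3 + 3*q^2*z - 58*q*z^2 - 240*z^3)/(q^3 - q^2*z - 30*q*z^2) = (-q^2 + 2*q*z + 48*z^2)/(q*(-q + 6*z))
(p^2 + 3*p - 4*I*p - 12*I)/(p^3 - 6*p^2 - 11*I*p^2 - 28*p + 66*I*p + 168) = (p + 3)/(p^2 - p*(6 + 7*I) + 42*I)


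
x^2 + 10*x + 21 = (x + 3)*(x + 7)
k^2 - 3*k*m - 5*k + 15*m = (k - 5)*(k - 3*m)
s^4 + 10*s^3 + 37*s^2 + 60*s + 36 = (s + 2)^2*(s + 3)^2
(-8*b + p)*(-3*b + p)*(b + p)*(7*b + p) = 168*b^4 + 115*b^3*p - 57*b^2*p^2 - 3*b*p^3 + p^4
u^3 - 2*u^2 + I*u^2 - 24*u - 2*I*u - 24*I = (u - 6)*(u + 4)*(u + I)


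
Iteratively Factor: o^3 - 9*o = (o - 3)*(o^2 + 3*o) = (o - 3)*(o + 3)*(o)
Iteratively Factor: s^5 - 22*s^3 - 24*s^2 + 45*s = (s - 1)*(s^4 + s^3 - 21*s^2 - 45*s) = (s - 1)*(s + 3)*(s^3 - 2*s^2 - 15*s) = s*(s - 1)*(s + 3)*(s^2 - 2*s - 15) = s*(s - 5)*(s - 1)*(s + 3)*(s + 3)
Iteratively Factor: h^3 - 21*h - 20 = (h - 5)*(h^2 + 5*h + 4) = (h - 5)*(h + 4)*(h + 1)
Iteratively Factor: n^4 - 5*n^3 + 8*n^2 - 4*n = (n - 2)*(n^3 - 3*n^2 + 2*n) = n*(n - 2)*(n^2 - 3*n + 2) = n*(n - 2)*(n - 1)*(n - 2)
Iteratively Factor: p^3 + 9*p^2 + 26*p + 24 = (p + 2)*(p^2 + 7*p + 12) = (p + 2)*(p + 4)*(p + 3)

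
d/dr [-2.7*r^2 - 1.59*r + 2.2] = -5.4*r - 1.59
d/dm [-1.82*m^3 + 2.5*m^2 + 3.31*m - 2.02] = -5.46*m^2 + 5.0*m + 3.31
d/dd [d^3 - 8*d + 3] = 3*d^2 - 8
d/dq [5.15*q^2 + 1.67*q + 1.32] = 10.3*q + 1.67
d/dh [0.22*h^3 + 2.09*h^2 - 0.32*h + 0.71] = 0.66*h^2 + 4.18*h - 0.32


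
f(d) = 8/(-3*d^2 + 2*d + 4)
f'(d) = 8*(6*d - 2)/(-3*d^2 + 2*d + 4)^2 = 16*(3*d - 1)/(-3*d^2 + 2*d + 4)^2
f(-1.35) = -1.92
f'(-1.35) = -4.65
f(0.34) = 1.85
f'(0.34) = 0.02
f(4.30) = -0.19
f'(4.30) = 0.10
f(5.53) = -0.10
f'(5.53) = 0.04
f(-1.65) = -1.07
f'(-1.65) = -1.71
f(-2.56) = -0.38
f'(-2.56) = -0.32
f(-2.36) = -0.46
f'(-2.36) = -0.43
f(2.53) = -0.79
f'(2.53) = 1.02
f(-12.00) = -0.02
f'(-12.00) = 0.00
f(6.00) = -0.09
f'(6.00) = 0.03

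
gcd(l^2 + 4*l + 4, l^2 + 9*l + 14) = l + 2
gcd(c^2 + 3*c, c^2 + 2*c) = c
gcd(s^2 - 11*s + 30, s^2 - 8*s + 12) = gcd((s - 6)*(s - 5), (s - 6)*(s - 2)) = s - 6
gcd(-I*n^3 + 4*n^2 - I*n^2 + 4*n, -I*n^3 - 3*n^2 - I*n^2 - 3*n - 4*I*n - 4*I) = n + 1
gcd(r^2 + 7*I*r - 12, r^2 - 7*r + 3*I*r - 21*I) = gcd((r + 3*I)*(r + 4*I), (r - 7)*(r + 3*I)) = r + 3*I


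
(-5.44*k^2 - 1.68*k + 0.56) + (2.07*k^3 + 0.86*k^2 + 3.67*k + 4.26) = 2.07*k^3 - 4.58*k^2 + 1.99*k + 4.82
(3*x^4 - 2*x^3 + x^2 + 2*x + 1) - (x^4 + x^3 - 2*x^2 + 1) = 2*x^4 - 3*x^3 + 3*x^2 + 2*x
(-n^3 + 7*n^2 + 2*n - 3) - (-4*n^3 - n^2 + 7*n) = 3*n^3 + 8*n^2 - 5*n - 3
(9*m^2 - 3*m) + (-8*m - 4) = 9*m^2 - 11*m - 4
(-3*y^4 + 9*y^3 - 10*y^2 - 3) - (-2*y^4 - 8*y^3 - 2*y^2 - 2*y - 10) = -y^4 + 17*y^3 - 8*y^2 + 2*y + 7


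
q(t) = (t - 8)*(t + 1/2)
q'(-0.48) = -8.46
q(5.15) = -16.10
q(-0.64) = 1.21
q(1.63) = -13.57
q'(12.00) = 16.50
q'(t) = 2*t - 15/2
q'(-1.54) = -10.58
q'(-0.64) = -8.78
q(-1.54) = 9.92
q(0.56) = -7.89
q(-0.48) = -0.17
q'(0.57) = -6.36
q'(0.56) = -6.38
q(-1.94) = 14.31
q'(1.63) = -4.24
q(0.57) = -7.95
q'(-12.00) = -31.50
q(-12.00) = 230.00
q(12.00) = 50.00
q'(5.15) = 2.80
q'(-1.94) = -11.38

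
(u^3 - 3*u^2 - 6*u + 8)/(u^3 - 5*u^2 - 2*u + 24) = (u - 1)/(u - 3)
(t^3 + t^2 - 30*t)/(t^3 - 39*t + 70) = t*(t + 6)/(t^2 + 5*t - 14)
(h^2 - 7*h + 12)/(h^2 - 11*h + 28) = (h - 3)/(h - 7)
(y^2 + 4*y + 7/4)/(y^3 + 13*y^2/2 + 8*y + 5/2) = (y + 7/2)/(y^2 + 6*y + 5)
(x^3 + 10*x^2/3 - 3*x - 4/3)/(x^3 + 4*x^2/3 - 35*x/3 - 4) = (x - 1)/(x - 3)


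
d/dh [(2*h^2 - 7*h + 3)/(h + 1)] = 2*(h^2 + 2*h - 5)/(h^2 + 2*h + 1)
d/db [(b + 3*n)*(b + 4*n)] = 2*b + 7*n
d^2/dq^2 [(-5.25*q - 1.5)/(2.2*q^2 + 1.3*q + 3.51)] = (-(4.4*q + 1.3)*(5.25*q + 1.5)*(8.8*q + 2.6) + (69.3*q + 20.25)*(2.2*q^2 + 1.3*q + 3.51))/(2.2*q^2 + 1.3*q + 3.51)^3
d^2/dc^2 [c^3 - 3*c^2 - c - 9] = 6*c - 6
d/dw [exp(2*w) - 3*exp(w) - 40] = (2*exp(w) - 3)*exp(w)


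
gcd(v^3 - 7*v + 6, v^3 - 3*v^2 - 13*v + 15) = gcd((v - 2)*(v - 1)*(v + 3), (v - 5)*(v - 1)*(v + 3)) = v^2 + 2*v - 3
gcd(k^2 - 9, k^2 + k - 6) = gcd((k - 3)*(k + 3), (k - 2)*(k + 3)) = k + 3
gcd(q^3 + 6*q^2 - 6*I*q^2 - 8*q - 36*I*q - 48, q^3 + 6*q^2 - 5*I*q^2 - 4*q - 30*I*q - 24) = q^2 + q*(6 - 4*I) - 24*I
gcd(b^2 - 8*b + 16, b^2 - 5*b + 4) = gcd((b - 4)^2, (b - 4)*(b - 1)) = b - 4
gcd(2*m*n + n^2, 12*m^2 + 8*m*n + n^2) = 2*m + n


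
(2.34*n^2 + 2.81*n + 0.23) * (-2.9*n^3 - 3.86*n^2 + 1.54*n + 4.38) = -6.786*n^5 - 17.1814*n^4 - 7.91*n^3 + 13.6888*n^2 + 12.662*n + 1.0074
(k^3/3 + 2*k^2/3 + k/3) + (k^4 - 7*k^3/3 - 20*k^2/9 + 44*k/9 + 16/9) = k^4 - 2*k^3 - 14*k^2/9 + 47*k/9 + 16/9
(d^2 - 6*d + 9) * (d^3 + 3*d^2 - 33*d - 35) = d^5 - 3*d^4 - 42*d^3 + 190*d^2 - 87*d - 315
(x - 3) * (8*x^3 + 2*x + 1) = 8*x^4 - 24*x^3 + 2*x^2 - 5*x - 3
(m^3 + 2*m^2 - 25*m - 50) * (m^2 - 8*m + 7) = m^5 - 6*m^4 - 34*m^3 + 164*m^2 + 225*m - 350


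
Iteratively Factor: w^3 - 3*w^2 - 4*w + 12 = (w - 2)*(w^2 - w - 6) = (w - 3)*(w - 2)*(w + 2)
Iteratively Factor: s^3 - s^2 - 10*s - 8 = (s - 4)*(s^2 + 3*s + 2) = (s - 4)*(s + 2)*(s + 1)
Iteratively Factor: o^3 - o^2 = (o)*(o^2 - o) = o^2*(o - 1)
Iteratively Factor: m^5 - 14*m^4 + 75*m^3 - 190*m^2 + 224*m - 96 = (m - 4)*(m^4 - 10*m^3 + 35*m^2 - 50*m + 24) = (m - 4)*(m - 2)*(m^3 - 8*m^2 + 19*m - 12) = (m - 4)*(m - 2)*(m - 1)*(m^2 - 7*m + 12) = (m - 4)^2*(m - 2)*(m - 1)*(m - 3)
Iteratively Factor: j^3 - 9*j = (j)*(j^2 - 9) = j*(j + 3)*(j - 3)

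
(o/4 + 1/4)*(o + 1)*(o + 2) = o^3/4 + o^2 + 5*o/4 + 1/2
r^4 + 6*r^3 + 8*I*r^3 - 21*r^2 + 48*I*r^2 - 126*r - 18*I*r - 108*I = (r + 6)*(r + 2*I)*(r + 3*I)^2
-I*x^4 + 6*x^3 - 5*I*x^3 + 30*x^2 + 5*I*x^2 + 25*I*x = x*(x + 5)*(x + 5*I)*(-I*x + 1)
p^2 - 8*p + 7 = (p - 7)*(p - 1)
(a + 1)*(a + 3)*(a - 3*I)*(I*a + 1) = I*a^4 + 4*a^3 + 4*I*a^3 + 16*a^2 + 12*a - 12*I*a - 9*I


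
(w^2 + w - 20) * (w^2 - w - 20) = w^4 - 41*w^2 + 400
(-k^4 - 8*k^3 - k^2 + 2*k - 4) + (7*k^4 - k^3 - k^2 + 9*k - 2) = 6*k^4 - 9*k^3 - 2*k^2 + 11*k - 6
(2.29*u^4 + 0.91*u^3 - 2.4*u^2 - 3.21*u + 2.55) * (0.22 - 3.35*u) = -7.6715*u^5 - 2.5447*u^4 + 8.2402*u^3 + 10.2255*u^2 - 9.2487*u + 0.561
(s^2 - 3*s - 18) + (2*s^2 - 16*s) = 3*s^2 - 19*s - 18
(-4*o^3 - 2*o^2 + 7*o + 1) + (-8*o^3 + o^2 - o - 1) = -12*o^3 - o^2 + 6*o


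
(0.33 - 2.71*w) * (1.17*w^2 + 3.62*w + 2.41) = -3.1707*w^3 - 9.4241*w^2 - 5.3365*w + 0.7953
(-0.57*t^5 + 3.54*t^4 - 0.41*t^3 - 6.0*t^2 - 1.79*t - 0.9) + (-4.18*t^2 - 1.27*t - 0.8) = -0.57*t^5 + 3.54*t^4 - 0.41*t^3 - 10.18*t^2 - 3.06*t - 1.7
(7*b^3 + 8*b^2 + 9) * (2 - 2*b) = -14*b^4 - 2*b^3 + 16*b^2 - 18*b + 18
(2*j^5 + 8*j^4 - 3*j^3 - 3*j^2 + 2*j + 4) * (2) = 4*j^5 + 16*j^4 - 6*j^3 - 6*j^2 + 4*j + 8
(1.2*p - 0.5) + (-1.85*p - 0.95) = -0.65*p - 1.45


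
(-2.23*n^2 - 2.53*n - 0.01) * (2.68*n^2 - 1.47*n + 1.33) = -5.9764*n^4 - 3.5023*n^3 + 0.726399999999999*n^2 - 3.3502*n - 0.0133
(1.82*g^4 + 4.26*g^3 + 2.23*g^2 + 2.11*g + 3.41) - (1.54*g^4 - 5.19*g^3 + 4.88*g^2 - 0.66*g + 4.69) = 0.28*g^4 + 9.45*g^3 - 2.65*g^2 + 2.77*g - 1.28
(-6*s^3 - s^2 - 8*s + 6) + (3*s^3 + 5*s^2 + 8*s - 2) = -3*s^3 + 4*s^2 + 4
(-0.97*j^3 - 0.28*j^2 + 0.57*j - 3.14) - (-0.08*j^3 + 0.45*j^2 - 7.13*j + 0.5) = -0.89*j^3 - 0.73*j^2 + 7.7*j - 3.64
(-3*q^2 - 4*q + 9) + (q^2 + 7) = -2*q^2 - 4*q + 16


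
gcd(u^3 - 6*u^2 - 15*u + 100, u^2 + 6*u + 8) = u + 4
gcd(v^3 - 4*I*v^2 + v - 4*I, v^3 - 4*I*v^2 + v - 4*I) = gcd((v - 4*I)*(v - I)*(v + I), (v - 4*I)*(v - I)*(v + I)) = v^3 - 4*I*v^2 + v - 4*I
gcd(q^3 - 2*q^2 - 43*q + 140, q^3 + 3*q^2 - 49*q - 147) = q + 7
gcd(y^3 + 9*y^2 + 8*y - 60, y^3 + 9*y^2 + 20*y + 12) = y + 6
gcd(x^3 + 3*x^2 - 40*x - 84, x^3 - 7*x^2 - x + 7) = 1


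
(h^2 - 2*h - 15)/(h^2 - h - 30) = (-h^2 + 2*h + 15)/(-h^2 + h + 30)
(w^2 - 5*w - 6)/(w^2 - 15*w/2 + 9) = 2*(w + 1)/(2*w - 3)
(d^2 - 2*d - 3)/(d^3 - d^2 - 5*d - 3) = 1/(d + 1)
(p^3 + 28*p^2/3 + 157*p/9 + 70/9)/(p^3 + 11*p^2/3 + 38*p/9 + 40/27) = 3*(p + 7)/(3*p + 4)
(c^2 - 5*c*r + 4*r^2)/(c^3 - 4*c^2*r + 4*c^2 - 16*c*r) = (c - r)/(c*(c + 4))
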